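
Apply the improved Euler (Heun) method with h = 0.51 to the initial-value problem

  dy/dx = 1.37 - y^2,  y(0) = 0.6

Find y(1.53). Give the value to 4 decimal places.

Heun: k1 = f(x_n, y_n); k2 = f(x_n + h, y_n + h·k1); y_{n+1} = y_n + (h/2)·(k1 + k2).
x=0.000000, y=0.600000:
  k1 = f(0.000000, 0.600000) = 1.010000
  k2 = f(0.510000, 1.115100) = 0.126552
  y ← 0.600000 + (0.51/2)·(1.010000 + 0.126552) = 0.889821
x=0.510000, y=0.889821:
  k1 = f(0.510000, 0.889821) = 0.578219
  k2 = f(1.020000, 1.184712) = -0.033544
  y ← 0.889821 + (0.51/2)·(0.578219 + (-0.033544)) = 1.028713
x=1.020000, y=1.028713:
  k1 = f(1.020000, 1.028713) = 0.311750
  k2 = f(1.530000, 1.187705) = -0.040644
  y ← 1.028713 + (0.51/2)·(0.311750 + (-0.040644)) = 1.097845
y(1.53) ≈ 1.0978

1.0978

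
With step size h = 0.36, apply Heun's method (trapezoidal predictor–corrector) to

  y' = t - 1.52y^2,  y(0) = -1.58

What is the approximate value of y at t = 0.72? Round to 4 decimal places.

Heun: k1 = f(t_n, y_n); k2 = f(t_n + h, y_n + h·k1); y_{n+1} = y_n + (h/2)·(k1 + k2).
t=0.000000, y=-1.580000:
  k1 = f(0.000000, -1.580000) = -3.794528
  k2 = f(0.360000, -2.946030) = -12.832222
  y ← -1.580000 + (0.36/2)·(-3.794528 + (-12.832222)) = -4.572815
t=0.360000, y=-4.572815:
  k1 = f(0.360000, -4.572815) = -31.424168
  k2 = f(0.720000, -15.885515) = -382.851385
  y ← -4.572815 + (0.36/2)·(-31.424168 + (-382.851385)) = -79.142414
y(0.72) ≈ -79.1424

-79.1424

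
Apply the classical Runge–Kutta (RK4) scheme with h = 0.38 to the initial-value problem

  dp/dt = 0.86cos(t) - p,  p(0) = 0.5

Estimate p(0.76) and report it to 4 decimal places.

0.6406

RK4: k1 = f(t_n, p_n); k2 = f(t_n + h/2, p_n + (h/2)·k1); k3 = f(t_n + h/2, p_n + (h/2)·k2); k4 = f(t_n + h, p_n + h·k3); p_{n+1} = p_n + (h/6)·(k1 + 2k2 + 2k3 + k4).
t=0.000000, p=0.500000:
  k1 = f(0.000000, 0.500000) = 0.360000
  k2 = f(0.190000, 0.568400) = 0.276124
  k3 = f(0.190000, 0.552463) = 0.292060
  k4 = f(0.380000, 0.610983) = 0.187669
  p ← 0.500000 + (0.38/6)·(k1 + 2k2 + 2k3 + k4) = 0.606656
t=0.380000, p=0.606656:
  k1 = f(0.380000, 0.606656) = 0.191996
  k2 = f(0.570000, 0.643135) = 0.080900
  k3 = f(0.570000, 0.622027) = 0.102008
  k4 = f(0.760000, 0.645419) = -0.022060
  p ← 0.606656 + (0.38/6)·(k1 + 2k2 + 2k3 + k4) = 0.640587
p(0.76) ≈ 0.6406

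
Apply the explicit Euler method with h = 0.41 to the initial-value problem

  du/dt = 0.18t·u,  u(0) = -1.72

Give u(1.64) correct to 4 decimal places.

-2.0499

Euler: u_{n+1} = u_n + h·f(t_n, u_n).
t=0.000000, u=-1.720000: f=0.000000 → u ← -1.720000 + 0.41·0.000000 = -1.720000
t=0.410000, u=-1.720000: f=-0.126936 → u ← -1.720000 + 0.41·(-0.126936) = -1.772044
t=0.820000, u=-1.772044: f=-0.261554 → u ← -1.772044 + 0.41·(-0.261554) = -1.879281
t=1.230000, u=-1.879281: f=-0.416073 → u ← -1.879281 + 0.41·(-0.416073) = -2.049871
u(1.64) ≈ -2.0499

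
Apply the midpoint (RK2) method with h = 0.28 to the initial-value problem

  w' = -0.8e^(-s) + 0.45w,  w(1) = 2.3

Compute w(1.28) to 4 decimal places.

2.5312

Midpoint: k1 = f(s_n, w_n); k2 = f(s_n + h/2, w_n + (h/2)·k1); w_{n+1} = w_n + h·k2.
s=1.000000, w=2.300000:
  k1 = f(1.000000, 2.300000) = 0.740696
  k2 = f(1.140000, 2.403698) = 0.825809
  w ← 2.300000 + 0.28·0.825809 = 2.531226
w(1.28) ≈ 2.5312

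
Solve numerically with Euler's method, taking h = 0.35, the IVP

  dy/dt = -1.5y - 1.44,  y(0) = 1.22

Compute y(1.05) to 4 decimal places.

Euler: y_{n+1} = y_n + h·f(t_n, y_n).
t=0.000000, y=1.220000: f=-3.270000 → y ← 1.220000 + 0.35·(-3.270000) = 0.075500
t=0.350000, y=0.075500: f=-1.553250 → y ← 0.075500 + 0.35·(-1.553250) = -0.468137
t=0.700000, y=-0.468137: f=-0.737794 → y ← -0.468137 + 0.35·(-0.737794) = -0.726365
y(1.05) ≈ -0.7264

-0.7264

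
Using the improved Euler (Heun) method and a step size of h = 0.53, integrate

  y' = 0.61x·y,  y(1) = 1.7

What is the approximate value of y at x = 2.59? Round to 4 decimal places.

Heun: k1 = f(x_n, y_n); k2 = f(x_n + h, y_n + h·k1); y_{n+1} = y_n + (h/2)·(k1 + k2).
x=1.000000, y=1.700000:
  k1 = f(1.000000, 1.700000) = 1.037000
  k2 = f(1.530000, 2.249610) = 2.099561
  y ← 1.700000 + (0.53/2)·(1.037000 + 2.099561) = 2.531189
x=1.530000, y=2.531189:
  k1 = f(1.530000, 2.531189) = 2.362358
  k2 = f(2.060000, 3.783239) = 4.754018
  y ← 2.531189 + (0.53/2)·(2.362358 + 4.754018) = 4.417028
x=2.060000, y=4.417028:
  k1 = f(2.060000, 4.417028) = 5.550438
  k2 = f(2.590000, 7.358760) = 11.626105
  y ← 4.417028 + (0.53/2)·(5.550438 + 11.626105) = 8.968812
y(2.59) ≈ 8.9688

8.9688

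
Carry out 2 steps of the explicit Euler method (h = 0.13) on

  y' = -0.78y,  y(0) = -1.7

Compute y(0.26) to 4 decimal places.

-1.3727

Euler: y_{n+1} = y_n + h·f(t_n, y_n).
t=0.000000, y=-1.700000: f=1.326000 → y ← -1.700000 + 0.13·1.326000 = -1.527620
t=0.130000, y=-1.527620: f=1.191544 → y ← -1.527620 + 0.13·1.191544 = -1.372719
y(0.26) ≈ -1.3727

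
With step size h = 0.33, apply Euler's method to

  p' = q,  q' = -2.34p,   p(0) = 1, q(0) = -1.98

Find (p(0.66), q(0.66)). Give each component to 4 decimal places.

-0.5616, -3.0198

Euler on (p,q): p_{n+1} = p_n + h·p', q_{n+1} = q_n + h·q'.
0.000000: (1.000000, -1.980000); f=(-1.980000, -2.340000) → (0.346600, -2.752200)
0.330000: (0.346600, -2.752200); f=(-2.752200, -0.811044) → (-0.561626, -3.019845)
(p(0.66), q(0.66)) ≈ (-0.5616, -3.0198)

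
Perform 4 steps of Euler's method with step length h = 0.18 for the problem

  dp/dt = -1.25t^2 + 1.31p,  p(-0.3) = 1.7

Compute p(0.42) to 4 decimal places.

Euler: p_{n+1} = p_n + h·f(t_n, p_n).
t=-0.300000, p=1.700000: f=2.114500 → p ← 1.700000 + 0.18·2.114500 = 2.080610
t=-0.120000, p=2.080610: f=2.707599 → p ← 2.080610 + 0.18·2.707599 = 2.567978
t=0.060000, p=2.567978: f=3.359551 → p ← 2.567978 + 0.18·3.359551 = 3.172697
t=0.240000, p=3.172697: f=4.084233 → p ← 3.172697 + 0.18·4.084233 = 3.907859
p(0.42) ≈ 3.9079

3.9079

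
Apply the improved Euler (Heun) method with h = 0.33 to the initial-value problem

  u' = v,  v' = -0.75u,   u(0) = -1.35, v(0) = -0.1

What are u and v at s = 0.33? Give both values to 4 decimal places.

Heun on (u,v): k1 = f(s_n, state_n); k2 = f(s_n + h, state_n + h·k1); state_{n+1} = state_n + (h/2)·(k1 + k2).
0.000000: (-1.350000, -0.100000)
  k1 = (-0.100000, 1.012500)
  predictor → (-1.383000, 0.234125)
  k2 = (0.234125, 1.037250)
  → (-1.327869, 0.238209)
(u(0.33), v(0.33)) ≈ (-1.3279, 0.2382)

-1.3279, 0.2382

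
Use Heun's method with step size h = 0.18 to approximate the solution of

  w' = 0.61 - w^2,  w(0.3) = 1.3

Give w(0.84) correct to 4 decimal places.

Heun: k1 = f(s_n, w_n); k2 = f(s_n + h, w_n + h·k1); w_{n+1} = w_n + (h/2)·(k1 + k2).
s=0.300000, w=1.300000:
  k1 = f(0.300000, 1.300000) = -1.080000
  k2 = f(0.480000, 1.105600) = -0.612351
  w ← 1.300000 + (0.18/2)·(-1.080000 + (-0.612351)) = 1.147688
s=0.480000, w=1.147688:
  k1 = f(0.480000, 1.147688) = -0.707189
  k2 = f(0.660000, 1.020394) = -0.431205
  w ← 1.147688 + (0.18/2)·(-0.707189 + (-0.431205)) = 1.045233
s=0.660000, w=1.045233:
  k1 = f(0.660000, 1.045233) = -0.482512
  k2 = f(0.840000, 0.958381) = -0.308494
  w ← 1.045233 + (0.18/2)·(-0.482512 + (-0.308494)) = 0.974042
w(0.84) ≈ 0.9740

0.9740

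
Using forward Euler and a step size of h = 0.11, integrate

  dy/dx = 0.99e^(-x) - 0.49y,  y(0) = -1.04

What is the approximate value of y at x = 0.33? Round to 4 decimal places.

Euler: y_{n+1} = y_n + h·f(x_n, y_n).
x=0.000000, y=-1.040000: f=1.499600 → y ← -1.040000 + 0.11·1.499600 = -0.875044
x=0.110000, y=-0.875044: f=1.315647 → y ← -0.875044 + 0.11·1.315647 = -0.730323
x=0.220000, y=-0.730323: f=1.152352 → y ← -0.730323 + 0.11·1.152352 = -0.603564
y(0.33) ≈ -0.6036

-0.6036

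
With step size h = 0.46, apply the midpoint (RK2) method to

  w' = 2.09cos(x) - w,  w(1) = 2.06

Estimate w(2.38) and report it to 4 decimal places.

0.0988

Midpoint: k1 = f(x_n, w_n); k2 = f(x_n + h/2, w_n + (h/2)·k1); w_{n+1} = w_n + h·k2.
x=1.000000, w=2.060000:
  k1 = f(1.000000, 2.060000) = -0.930768
  k2 = f(1.230000, 1.845923) = -1.147366
  w ← 2.060000 + 0.46·(-1.147366) = 1.532211
x=1.460000, w=1.532211:
  k1 = f(1.460000, 1.532211) = -1.301121
  k2 = f(1.690000, 1.232954) = -1.481500
  w ← 1.532211 + 0.46·(-1.481500) = 0.850722
x=1.920000, w=0.850722:
  k1 = f(1.920000, 0.850722) = -1.565814
  k2 = f(2.150000, 0.490584) = -1.634562
  w ← 0.850722 + 0.46·(-1.634562) = 0.098823
w(2.38) ≈ 0.0988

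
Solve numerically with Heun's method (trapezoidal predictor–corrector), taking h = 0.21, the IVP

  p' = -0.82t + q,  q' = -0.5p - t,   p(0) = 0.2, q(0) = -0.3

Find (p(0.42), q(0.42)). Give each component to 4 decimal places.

Heun on (p,q): k1 = f(t_n, state_n); k2 = f(t_n + h, state_n + h·k1); state_{n+1} = state_n + (h/2)·(k1 + k2).
0.000000: (0.200000, -0.300000)
  k1 = (-0.300000, -0.100000)
  predictor → (0.137000, -0.321000)
  k2 = (-0.493200, -0.278500)
  → (0.116714, -0.339743)
0.210000: (0.116714, -0.339743)
  k1 = (-0.511942, -0.268357)
  predictor → (0.009206, -0.396097)
  k2 = (-0.740497, -0.424603)
  → (-0.014792, -0.412503)
(p(0.42), q(0.42)) ≈ (-0.0148, -0.4125)

-0.0148, -0.4125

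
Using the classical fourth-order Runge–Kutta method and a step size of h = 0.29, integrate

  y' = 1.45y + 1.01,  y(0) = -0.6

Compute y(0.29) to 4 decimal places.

-0.5495

RK4: k1 = f(t_n, y_n); k2 = f(t_n + h/2, y_n + (h/2)·k1); k3 = f(t_n + h/2, y_n + (h/2)·k2); k4 = f(t_n + h, y_n + h·k3); y_{n+1} = y_n + (h/6)·(k1 + 2k2 + 2k3 + k4).
t=0.000000, y=-0.600000:
  k1 = f(0.000000, -0.600000) = 0.140000
  k2 = f(0.145000, -0.579700) = 0.169435
  k3 = f(0.145000, -0.575432) = 0.175624
  k4 = f(0.290000, -0.549069) = 0.213850
  y ← -0.600000 + (0.29/6)·(k1 + 2k2 + 2k3 + k4) = -0.549542
y(0.29) ≈ -0.5495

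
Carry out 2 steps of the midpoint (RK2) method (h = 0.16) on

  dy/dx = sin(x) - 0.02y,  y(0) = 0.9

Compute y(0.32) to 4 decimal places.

Midpoint: k1 = f(x_n, y_n); k2 = f(x_n + h/2, y_n + (h/2)·k1); y_{n+1} = y_n + h·k2.
x=0.000000, y=0.900000:
  k1 = f(0.000000, 0.900000) = -0.018000
  k2 = f(0.080000, 0.898560) = 0.061943
  y ← 0.900000 + 0.16·0.061943 = 0.909911
x=0.160000, y=0.909911:
  k1 = f(0.160000, 0.909911) = 0.141120
  k2 = f(0.240000, 0.921201) = 0.219279
  y ← 0.909911 + 0.16·0.219279 = 0.944996
y(0.32) ≈ 0.9450

0.9450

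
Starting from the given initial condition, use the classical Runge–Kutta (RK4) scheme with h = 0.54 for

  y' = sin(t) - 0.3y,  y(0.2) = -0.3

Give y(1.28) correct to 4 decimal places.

0.3944

RK4: k1 = f(t_n, y_n); k2 = f(t_n + h/2, y_n + (h/2)·k1); k3 = f(t_n + h/2, y_n + (h/2)·k2); k4 = f(t_n + h, y_n + h·k3); y_{n+1} = y_n + (h/6)·(k1 + 2k2 + 2k3 + k4).
t=0.200000, y=-0.300000:
  k1 = f(0.200000, -0.300000) = 0.288669
  k2 = f(0.470000, -0.222059) = 0.519504
  k3 = f(0.470000, -0.159734) = 0.500806
  k4 = f(0.740000, -0.029565) = 0.683157
  y ← -0.300000 + (0.54/6)·(k1 + 2k2 + 2k3 + k4) = -0.028880
t=0.740000, y=-0.028880:
  k1 = f(0.740000, -0.028880) = 0.682952
  k2 = f(1.010000, 0.155517) = 0.800177
  k3 = f(1.010000, 0.187168) = 0.790681
  k4 = f(1.280000, 0.398088) = 0.838589
  y ← -0.028880 + (0.54/6)·(k1 + 2k2 + 2k3 + k4) = 0.394413
y(1.28) ≈ 0.3944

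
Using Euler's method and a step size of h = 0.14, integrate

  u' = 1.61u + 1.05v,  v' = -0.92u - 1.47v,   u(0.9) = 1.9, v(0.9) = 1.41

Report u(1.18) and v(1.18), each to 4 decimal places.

Euler on (u,v): u_{n+1} = u_n + h·u', v_{n+1} = v_n + h·v'.
0.900000: (1.900000, 1.410000); f=(4.539500, -3.820700) → (2.535530, 0.875102)
1.040000: (2.535530, 0.875102); f=(5.001060, -3.619088) → (3.235678, 0.368430)
(u(1.18), v(1.18)) ≈ (3.2357, 0.3684)

3.2357, 0.3684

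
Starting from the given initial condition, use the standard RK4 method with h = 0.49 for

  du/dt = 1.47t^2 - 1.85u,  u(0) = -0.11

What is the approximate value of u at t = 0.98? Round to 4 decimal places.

RK4: k1 = f(t_n, u_n); k2 = f(t_n + h/2, u_n + (h/2)·k1); k3 = f(t_n + h/2, u_n + (h/2)·k2); k4 = f(t_n + h, u_n + h·k3); u_{n+1} = u_n + (h/6)·(k1 + 2k2 + 2k3 + k4).
t=0.000000, u=-0.110000:
  k1 = f(0.000000, -0.110000) = 0.203500
  k2 = f(0.245000, -0.060142) = 0.199500
  k3 = f(0.245000, -0.061122) = 0.201313
  k4 = f(0.490000, -0.011357) = 0.373957
  u ← -0.110000 + (0.49/6)·(k1 + 2k2 + 2k3 + k4) = 0.002625
t=0.490000, u=0.002625:
  k1 = f(0.490000, 0.002625) = 0.348090
  k2 = f(0.735000, 0.087907) = 0.631502
  k3 = f(0.735000, 0.157343) = 0.503046
  k4 = f(0.980000, 0.249118) = 0.950920
  u ← 0.002625 + (0.49/6)·(k1 + 2k2 + 2k3 + k4) = 0.294021
u(0.98) ≈ 0.2940

0.2940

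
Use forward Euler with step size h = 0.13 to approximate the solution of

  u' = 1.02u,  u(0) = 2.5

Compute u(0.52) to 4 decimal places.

4.1138

Euler: u_{n+1} = u_n + h·f(t_n, u_n).
t=0.000000, u=2.500000: f=2.550000 → u ← 2.500000 + 0.13·2.550000 = 2.831500
t=0.130000, u=2.831500: f=2.888130 → u ← 2.831500 + 0.13·2.888130 = 3.206957
t=0.260000, u=3.206957: f=3.271096 → u ← 3.206957 + 0.13·3.271096 = 3.632199
t=0.390000, u=3.632199: f=3.704843 → u ← 3.632199 + 0.13·3.704843 = 4.113829
u(0.52) ≈ 4.1138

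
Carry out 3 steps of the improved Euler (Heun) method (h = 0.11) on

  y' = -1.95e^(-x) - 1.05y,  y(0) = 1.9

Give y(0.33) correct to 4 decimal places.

Heun: k1 = f(x_n, y_n); k2 = f(x_n + h, y_n + h·k1); y_{n+1} = y_n + (h/2)·(k1 + k2).
x=0.000000, y=1.900000:
  k1 = f(0.000000, 1.900000) = -3.945000
  k2 = f(0.110000, 1.466050) = -3.286229
  y ← 1.900000 + (0.11/2)·(-3.945000 + (-3.286229)) = 1.502282
x=0.110000, y=1.502282:
  k1 = f(0.110000, 1.502282) = -3.324273
  k2 = f(0.220000, 1.136612) = -2.758355
  y ← 1.502282 + (0.11/2)·(-3.324273 + (-2.758355)) = 1.167738
x=0.220000, y=1.167738:
  k1 = f(0.220000, 1.167738) = -2.791036
  k2 = f(0.330000, 0.860724) = -2.305661
  y ← 1.167738 + (0.11/2)·(-2.791036 + (-2.305661)) = 0.887419
y(0.33) ≈ 0.8874

0.8874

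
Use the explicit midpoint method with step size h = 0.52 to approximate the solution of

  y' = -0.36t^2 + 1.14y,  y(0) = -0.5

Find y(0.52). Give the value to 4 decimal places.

-0.8969

Midpoint: k1 = f(t_n, y_n); k2 = f(t_n + h/2, y_n + (h/2)·k1); y_{n+1} = y_n + h·k2.
t=0.000000, y=-0.500000:
  k1 = f(0.000000, -0.500000) = -0.570000
  k2 = f(0.260000, -0.648200) = -0.763284
  y ← -0.500000 + 0.52·(-0.763284) = -0.896908
y(0.52) ≈ -0.8969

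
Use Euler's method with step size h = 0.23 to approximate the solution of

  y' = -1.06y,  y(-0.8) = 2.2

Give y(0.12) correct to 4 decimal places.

0.7194

Euler: y_{n+1} = y_n + h·f(x_n, y_n).
x=-0.800000, y=2.200000: f=-2.332000 → y ← 2.200000 + 0.23·(-2.332000) = 1.663640
x=-0.570000, y=1.663640: f=-1.763458 → y ← 1.663640 + 0.23·(-1.763458) = 1.258045
x=-0.340000, y=1.258045: f=-1.333527 → y ← 1.258045 + 0.23·(-1.333527) = 0.951333
x=-0.110000, y=0.951333: f=-1.008413 → y ← 0.951333 + 0.23·(-1.008413) = 0.719398
y(0.12) ≈ 0.7194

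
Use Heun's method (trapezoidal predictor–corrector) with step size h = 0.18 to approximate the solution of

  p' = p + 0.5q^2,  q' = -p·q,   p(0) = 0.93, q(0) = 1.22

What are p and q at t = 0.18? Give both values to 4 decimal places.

Heun on (p,q): k1 = f(t_n, state_n); k2 = f(t_n + h, state_n + h·k1); state_{n+1} = state_n + (h/2)·(k1 + k2).
0.000000: (0.930000, 1.220000)
  k1 = (1.674200, -1.134600)
  predictor → (1.231356, 1.015772)
  k2 = (1.747252, -1.250777)
  → (1.237931, 1.005316)
(p(0.18), q(0.18)) ≈ (1.2379, 1.0053)

1.2379, 1.0053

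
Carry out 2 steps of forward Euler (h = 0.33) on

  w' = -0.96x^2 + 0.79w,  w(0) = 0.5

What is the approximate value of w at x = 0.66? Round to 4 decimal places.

0.7602

Euler: w_{n+1} = w_n + h·f(x_n, w_n).
x=0.000000, w=0.500000: f=0.395000 → w ← 0.500000 + 0.33·0.395000 = 0.630350
x=0.330000, w=0.630350: f=0.393432 → w ← 0.630350 + 0.33·0.393432 = 0.760183
w(0.66) ≈ 0.7602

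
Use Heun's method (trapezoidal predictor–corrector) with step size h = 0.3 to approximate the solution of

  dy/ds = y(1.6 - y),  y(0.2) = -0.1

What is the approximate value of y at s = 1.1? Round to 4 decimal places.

-0.4911

Heun: k1 = f(s_n, y_n); k2 = f(s_n + h, y_n + h·k1); y_{n+1} = y_n + (h/2)·(k1 + k2).
s=0.200000, y=-0.100000:
  k1 = f(0.200000, -0.100000) = -0.170000
  k2 = f(0.500000, -0.151000) = -0.264401
  y ← -0.100000 + (0.3/2)·(-0.170000 + (-0.264401)) = -0.165160
s=0.500000, y=-0.165160:
  k1 = f(0.500000, -0.165160) = -0.291534
  k2 = f(0.800000, -0.252620) = -0.468010
  y ← -0.165160 + (0.3/2)·(-0.291534 + (-0.468010)) = -0.279092
s=0.800000, y=-0.279092:
  k1 = f(0.800000, -0.279092) = -0.524439
  k2 = f(1.100000, -0.436423) = -0.888743
  y ← -0.279092 + (0.3/2)·(-0.524439 + (-0.888743)) = -0.491069
y(1.1) ≈ -0.4911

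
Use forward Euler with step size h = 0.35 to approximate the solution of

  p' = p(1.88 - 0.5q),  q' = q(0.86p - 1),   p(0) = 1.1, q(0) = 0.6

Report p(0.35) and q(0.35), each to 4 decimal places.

Euler on (p,q): p_{n+1} = p_n + h·p', q_{n+1} = q_n + h·q'.
0.000000: (1.100000, 0.600000); f=(1.738000, -0.032400) → (1.708300, 0.588660)
(p(0.35), q(0.35)) ≈ (1.7083, 0.5887)

1.7083, 0.5887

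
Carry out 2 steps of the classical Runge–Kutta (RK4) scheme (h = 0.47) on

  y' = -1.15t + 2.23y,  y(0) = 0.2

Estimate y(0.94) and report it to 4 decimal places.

0.4640

RK4: k1 = f(t_n, y_n); k2 = f(t_n + h/2, y_n + (h/2)·k1); k3 = f(t_n + h/2, y_n + (h/2)·k2); k4 = f(t_n + h, y_n + h·k3); y_{n+1} = y_n + (h/6)·(k1 + 2k2 + 2k3 + k4).
t=0.000000, y=0.200000:
  k1 = f(0.000000, 0.200000) = 0.446000
  k2 = f(0.235000, 0.304810) = 0.409476
  k3 = f(0.235000, 0.296227) = 0.390336
  k4 = f(0.470000, 0.383458) = 0.314611
  y ← 0.200000 + (0.47/6)·(k1 + 2k2 + 2k3 + k4) = 0.384885
t=0.470000, y=0.384885:
  k1 = f(0.470000, 0.384885) = 0.317794
  k2 = f(0.705000, 0.459567) = 0.214084
  k3 = f(0.705000, 0.435195) = 0.159734
  k4 = f(0.940000, 0.459960) = -0.055288
  y ← 0.384885 + (0.47/6)·(k1 + 2k2 + 2k3 + k4) = 0.464013
y(0.94) ≈ 0.4640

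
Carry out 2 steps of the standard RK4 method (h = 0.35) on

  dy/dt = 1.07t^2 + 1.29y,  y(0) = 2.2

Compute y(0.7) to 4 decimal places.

5.5820

RK4: k1 = f(t_n, y_n); k2 = f(t_n + h/2, y_n + (h/2)·k1); k3 = f(t_n + h/2, y_n + (h/2)·k2); k4 = f(t_n + h, y_n + h·k3); y_{n+1} = y_n + (h/6)·(k1 + 2k2 + 2k3 + k4).
t=0.000000, y=2.200000:
  k1 = f(0.000000, 2.200000) = 2.838000
  k2 = f(0.175000, 2.696650) = 3.511447
  k3 = f(0.175000, 2.814503) = 3.663478
  k4 = f(0.350000, 3.482217) = 4.623135
  y ← 2.200000 + (0.35/6)·(k1 + 2k2 + 2k3 + k4) = 3.472308
t=0.350000, y=3.472308:
  k1 = f(0.350000, 3.472308) = 4.610352
  k2 = f(0.525000, 4.279119) = 5.814982
  k3 = f(0.525000, 4.489929) = 6.086928
  k4 = f(0.700000, 5.602732) = 7.751825
  y ← 3.472308 + (0.35/6)·(k1 + 2k2 + 2k3 + k4) = 5.581991
y(0.7) ≈ 5.5820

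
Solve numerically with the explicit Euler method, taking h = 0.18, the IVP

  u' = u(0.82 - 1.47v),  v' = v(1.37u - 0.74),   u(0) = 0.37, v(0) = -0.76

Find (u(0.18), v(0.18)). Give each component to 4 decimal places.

0.4990, -0.7281

Euler on (u,v): u_{n+1} = u_n + h·u', v_{n+1} = v_n + h·v'.
0.000000: (0.370000, -0.760000); f=(0.716764, 0.177156) → (0.499018, -0.728112)
(u(0.18), v(0.18)) ≈ (0.4990, -0.7281)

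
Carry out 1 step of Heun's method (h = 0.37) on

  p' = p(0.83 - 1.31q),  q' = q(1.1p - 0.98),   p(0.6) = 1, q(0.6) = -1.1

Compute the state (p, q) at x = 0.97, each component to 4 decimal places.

Heun on (p,q): k1 = f(x_n, state_n); k2 = f(x_n + h, state_n + h·k1); state_{n+1} = state_n + (h/2)·(k1 + k2).
0.600000: (1.000000, -1.100000)
  k1 = (2.271000, -0.132000)
  predictor → (1.840270, -1.148840)
  k2 = (4.296994, -1.199730)
  → (2.215079, -1.346370)
(p(0.97), q(0.97)) ≈ (2.2151, -1.3464)

2.2151, -1.3464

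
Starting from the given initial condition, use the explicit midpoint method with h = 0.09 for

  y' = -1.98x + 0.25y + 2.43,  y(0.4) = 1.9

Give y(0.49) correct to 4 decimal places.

Midpoint: k1 = f(x_n, y_n); k2 = f(x_n + h/2, y_n + (h/2)·k1); y_{n+1} = y_n + h·k2.
x=0.400000, y=1.900000:
  k1 = f(0.400000, 1.900000) = 2.113000
  k2 = f(0.445000, 1.995085) = 2.047671
  y ← 1.900000 + 0.09·2.047671 = 2.084290
y(0.49) ≈ 2.0843

2.0843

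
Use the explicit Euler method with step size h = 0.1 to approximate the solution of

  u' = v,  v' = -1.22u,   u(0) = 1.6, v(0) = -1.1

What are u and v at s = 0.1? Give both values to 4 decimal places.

1.4900, -1.2952

Euler on (u,v): u_{n+1} = u_n + h·u', v_{n+1} = v_n + h·v'.
0.000000: (1.600000, -1.100000); f=(-1.100000, -1.952000) → (1.490000, -1.295200)
(u(0.1), v(0.1)) ≈ (1.4900, -1.2952)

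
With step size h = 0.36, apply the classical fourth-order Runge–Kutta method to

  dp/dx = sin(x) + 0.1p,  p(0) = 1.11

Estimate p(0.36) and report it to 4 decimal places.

1.2156

RK4: k1 = f(x_n, p_n); k2 = f(x_n + h/2, p_n + (h/2)·k1); k3 = f(x_n + h/2, p_n + (h/2)·k2); k4 = f(x_n + h, p_n + h·k3); p_{n+1} = p_n + (h/6)·(k1 + 2k2 + 2k3 + k4).
x=0.000000, p=1.110000:
  k1 = f(0.000000, 1.110000) = 0.111000
  k2 = f(0.180000, 1.129980) = 0.292028
  k3 = f(0.180000, 1.162565) = 0.295286
  k4 = f(0.360000, 1.216303) = 0.473905
  p ← 1.110000 + (0.36/6)·(k1 + 2k2 + 2k3 + k4) = 1.215572
p(0.36) ≈ 1.2156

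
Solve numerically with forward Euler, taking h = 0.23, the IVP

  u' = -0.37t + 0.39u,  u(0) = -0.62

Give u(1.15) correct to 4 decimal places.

-1.1667

Euler: u_{n+1} = u_n + h·f(t_n, u_n).
t=0.000000, u=-0.620000: f=-0.241800 → u ← -0.620000 + 0.23·(-0.241800) = -0.675614
t=0.230000, u=-0.675614: f=-0.348589 → u ← -0.675614 + 0.23·(-0.348589) = -0.755790
t=0.460000, u=-0.755790: f=-0.464958 → u ← -0.755790 + 0.23·(-0.464958) = -0.862730
t=0.690000, u=-0.862730: f=-0.591765 → u ← -0.862730 + 0.23·(-0.591765) = -0.998836
t=0.920000, u=-0.998836: f=-0.729946 → u ← -0.998836 + 0.23·(-0.729946) = -1.166723
u(1.15) ≈ -1.1667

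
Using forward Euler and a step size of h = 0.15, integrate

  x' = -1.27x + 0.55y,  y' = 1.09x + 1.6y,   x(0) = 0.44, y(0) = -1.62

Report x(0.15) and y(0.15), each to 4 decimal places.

0.2225, -1.9369

Euler on (x,y): x_{n+1} = x_n + h·x', y_{n+1} = y_n + h·y'.
0.000000: (0.440000, -1.620000); f=(-1.449800, -2.112400) → (0.222530, -1.936860)
(x(0.15), y(0.15)) ≈ (0.2225, -1.9369)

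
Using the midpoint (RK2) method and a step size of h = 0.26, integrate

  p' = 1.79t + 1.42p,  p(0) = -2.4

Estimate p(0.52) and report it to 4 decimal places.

-4.6676

Midpoint: k1 = f(t_n, p_n); k2 = f(t_n + h/2, p_n + (h/2)·k1); p_{n+1} = p_n + h·k2.
t=0.000000, p=-2.400000:
  k1 = f(0.000000, -2.400000) = -3.408000
  k2 = f(0.130000, -2.843040) = -3.804417
  p ← -2.400000 + 0.26·(-3.804417) = -3.389148
t=0.260000, p=-3.389148:
  k1 = f(0.260000, -3.389148) = -4.347191
  k2 = f(0.390000, -3.954283) = -4.916982
  p ← -3.389148 + 0.26·(-4.916982) = -4.667564
p(0.52) ≈ -4.6676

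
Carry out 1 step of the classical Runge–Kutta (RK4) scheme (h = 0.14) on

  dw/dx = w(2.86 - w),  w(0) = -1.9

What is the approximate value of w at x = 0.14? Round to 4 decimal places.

RK4: k1 = f(x_n, w_n); k2 = f(x_n + h/2, w_n + (h/2)·k1); k3 = f(x_n + h/2, w_n + (h/2)·k2); k4 = f(x_n + h, w_n + h·k3); w_{n+1} = w_n + (h/6)·(k1 + 2k2 + 2k3 + k4).
x=0.000000, w=-1.900000:
  k1 = f(0.000000, -1.900000) = -9.044000
  k2 = f(0.070000, -2.533080) = -13.661103
  k3 = f(0.070000, -2.856277) = -16.327272
  k4 = f(0.140000, -4.185818) = -29.492513
  w ← -1.900000 + (0.14/6)·(k1 + 2k2 + 2k3 + k4) = -4.198643
w(0.14) ≈ -4.1986

-4.1986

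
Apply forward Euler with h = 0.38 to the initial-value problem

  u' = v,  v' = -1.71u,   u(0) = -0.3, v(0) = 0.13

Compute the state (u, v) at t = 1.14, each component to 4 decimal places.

0.0582, 0.5704

Euler on (u,v): u_{n+1} = u_n + h·u', v_{n+1} = v_n + h·v'.
0.000000: (-0.300000, 0.130000); f=(0.130000, 0.513000) → (-0.250600, 0.324940)
0.380000: (-0.250600, 0.324940); f=(0.324940, 0.428526) → (-0.127123, 0.487780)
0.760000: (-0.127123, 0.487780); f=(0.487780, 0.217380) → (0.058234, 0.570384)
(u(1.14), v(1.14)) ≈ (0.0582, 0.5704)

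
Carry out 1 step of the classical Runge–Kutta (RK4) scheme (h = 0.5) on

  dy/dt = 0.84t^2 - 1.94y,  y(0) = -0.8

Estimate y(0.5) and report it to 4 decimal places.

-0.2796

RK4: k1 = f(t_n, y_n); k2 = f(t_n + h/2, y_n + (h/2)·k1); k3 = f(t_n + h/2, y_n + (h/2)·k2); k4 = f(t_n + h, y_n + h·k3); y_{n+1} = y_n + (h/6)·(k1 + 2k2 + 2k3 + k4).
t=0.000000, y=-0.800000:
  k1 = f(0.000000, -0.800000) = 1.552000
  k2 = f(0.250000, -0.412000) = 0.851780
  k3 = f(0.250000, -0.587055) = 1.191387
  k4 = f(0.500000, -0.204307) = 0.606355
  y ← -0.800000 + (0.5/6)·(k1 + 2k2 + 2k3 + k4) = -0.279609
y(0.5) ≈ -0.2796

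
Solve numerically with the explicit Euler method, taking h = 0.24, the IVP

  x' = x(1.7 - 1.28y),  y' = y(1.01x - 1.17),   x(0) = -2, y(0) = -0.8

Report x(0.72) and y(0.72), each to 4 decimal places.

-6.8023, -0.0071

Euler on (x,y): x_{n+1} = x_n + h·x', y_{n+1} = y_n + h·y'.
0.000000: (-2.000000, -0.800000); f=(-5.448000, 2.552000) → (-3.307520, -0.187520)
0.240000: (-3.307520, -0.187520); f=(-6.416673, 0.845827) → (-4.847522, 0.015478)
0.480000: (-4.847522, 0.015478); f=(-8.144746, -0.093892) → (-6.802261, -0.007056)
(x(0.72), y(0.72)) ≈ (-6.8023, -0.0071)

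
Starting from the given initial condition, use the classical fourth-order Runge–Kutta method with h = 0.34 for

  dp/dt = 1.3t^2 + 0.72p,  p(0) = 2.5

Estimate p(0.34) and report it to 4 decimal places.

3.2115

RK4: k1 = f(t_n, p_n); k2 = f(t_n + h/2, p_n + (h/2)·k1); k3 = f(t_n + h/2, p_n + (h/2)·k2); k4 = f(t_n + h, p_n + h·k3); p_{n+1} = p_n + (h/6)·(k1 + 2k2 + 2k3 + k4).
t=0.000000, p=2.500000:
  k1 = f(0.000000, 2.500000) = 1.800000
  k2 = f(0.170000, 2.806000) = 2.057890
  k3 = f(0.170000, 2.849841) = 2.089456
  k4 = f(0.340000, 3.210415) = 2.461779
  p ← 2.500000 + (0.34/6)·(k1 + 2k2 + 2k3 + k4) = 3.211533
p(0.34) ≈ 3.2115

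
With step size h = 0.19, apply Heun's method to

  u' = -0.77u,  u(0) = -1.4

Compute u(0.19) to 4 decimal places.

-1.2102

Heun: k1 = f(s_n, u_n); k2 = f(s_n + h, u_n + h·k1); u_{n+1} = u_n + (h/2)·(k1 + k2).
s=0.000000, u=-1.400000:
  k1 = f(0.000000, -1.400000) = 1.078000
  k2 = f(0.190000, -1.195180) = 0.920289
  u ← -1.400000 + (0.19/2)·(1.078000 + 0.920289) = -1.210163
u(0.19) ≈ -1.2102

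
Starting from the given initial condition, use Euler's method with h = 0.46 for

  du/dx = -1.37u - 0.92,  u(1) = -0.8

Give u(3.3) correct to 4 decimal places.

-0.6724

Euler: u_{n+1} = u_n + h·f(x_n, u_n).
x=1.000000, u=-0.800000: f=0.176000 → u ← -0.800000 + 0.46·0.176000 = -0.719040
x=1.460000, u=-0.719040: f=0.065085 → u ← -0.719040 + 0.46·0.065085 = -0.689101
x=1.920000, u=-0.689101: f=0.024068 → u ← -0.689101 + 0.46·0.024068 = -0.678030
x=2.380000, u=-0.678030: f=0.008900 → u ← -0.678030 + 0.46·0.008900 = -0.673935
x=2.840000, u=-0.673935: f=0.003291 → u ← -0.673935 + 0.46·0.003291 = -0.672421
u(3.3) ≈ -0.6724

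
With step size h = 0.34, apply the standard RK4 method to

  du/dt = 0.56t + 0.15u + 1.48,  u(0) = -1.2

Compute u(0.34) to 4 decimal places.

RK4: k1 = f(t_n, u_n); k2 = f(t_n + h/2, u_n + (h/2)·k1); k3 = f(t_n + h/2, u_n + (h/2)·k2); k4 = f(t_n + h, u_n + h·k3); u_{n+1} = u_n + (h/6)·(k1 + 2k2 + 2k3 + k4).
t=0.000000, u=-1.200000:
  k1 = f(0.000000, -1.200000) = 1.300000
  k2 = f(0.170000, -0.979000) = 1.428350
  k3 = f(0.170000, -0.957180) = 1.431623
  k4 = f(0.340000, -0.713248) = 1.563413
  u ← -1.200000 + (0.34/6)·(k1 + 2k2 + 2k3 + k4) = -0.713610
u(0.34) ≈ -0.7136

-0.7136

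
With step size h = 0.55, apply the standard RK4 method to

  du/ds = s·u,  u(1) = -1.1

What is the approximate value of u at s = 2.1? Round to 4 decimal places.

-6.0207

RK4: k1 = f(s_n, u_n); k2 = f(s_n + h/2, u_n + (h/2)·k1); k3 = f(s_n + h/2, u_n + (h/2)·k2); k4 = f(s_n + h, u_n + h·k3); u_{n+1} = u_n + (h/6)·(k1 + 2k2 + 2k3 + k4).
s=1.000000, u=-1.100000:
  k1 = f(1.000000, -1.100000) = -1.100000
  k2 = f(1.275000, -1.402500) = -1.788188
  k3 = f(1.275000, -1.591752) = -2.029483
  k4 = f(1.550000, -2.216216) = -3.435134
  u ← -1.100000 + (0.55/6)·(k1 + 2k2 + 2k3 + k4) = -2.215627
s=1.550000, u=-2.215627:
  k1 = f(1.550000, -2.215627) = -3.434222
  k2 = f(1.825000, -3.160038) = -5.767069
  k3 = f(1.825000, -3.801571) = -6.937867
  k4 = f(2.100000, -6.031454) = -12.666053
  u ← -2.215627 + (0.55/6)·(k1 + 2k2 + 2k3 + k4) = -6.020724
u(2.1) ≈ -6.0207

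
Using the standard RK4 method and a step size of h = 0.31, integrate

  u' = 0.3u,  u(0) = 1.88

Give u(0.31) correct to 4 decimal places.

2.0632

RK4: k1 = f(x_n, u_n); k2 = f(x_n + h/2, u_n + (h/2)·k1); k3 = f(x_n + h/2, u_n + (h/2)·k2); k4 = f(x_n + h, u_n + h·k3); u_{n+1} = u_n + (h/6)·(k1 + 2k2 + 2k3 + k4).
x=0.000000, u=1.880000:
  k1 = f(0.000000, 1.880000) = 0.564000
  k2 = f(0.155000, 1.967420) = 0.590226
  k3 = f(0.155000, 1.971485) = 0.591446
  k4 = f(0.310000, 2.063348) = 0.619004
  u ← 1.880000 + (0.31/6)·(k1 + 2k2 + 2k3 + k4) = 2.063228
u(0.31) ≈ 2.0632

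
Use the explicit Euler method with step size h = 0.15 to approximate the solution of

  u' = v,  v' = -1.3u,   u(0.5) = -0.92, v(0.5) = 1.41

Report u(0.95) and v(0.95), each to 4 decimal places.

Euler on (u,v): u_{n+1} = u_n + h·u', v_{n+1} = v_n + h·v'.
0.500000: (-0.920000, 1.410000); f=(1.410000, 1.196000) → (-0.708500, 1.589400)
0.650000: (-0.708500, 1.589400); f=(1.589400, 0.921050) → (-0.470090, 1.727557)
0.800000: (-0.470090, 1.727557); f=(1.727557, 0.611117) → (-0.210956, 1.819225)
(u(0.95), v(0.95)) ≈ (-0.2110, 1.8192)

-0.2110, 1.8192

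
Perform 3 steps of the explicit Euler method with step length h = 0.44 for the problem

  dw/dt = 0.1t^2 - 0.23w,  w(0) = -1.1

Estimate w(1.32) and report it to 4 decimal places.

-0.7570

Euler: w_{n+1} = w_n + h·f(t_n, w_n).
t=0.000000, w=-1.100000: f=0.253000 → w ← -1.100000 + 0.44·0.253000 = -0.988680
t=0.440000, w=-0.988680: f=0.246756 → w ← -0.988680 + 0.44·0.246756 = -0.880107
t=0.880000, w=-0.880107: f=0.279865 → w ← -0.880107 + 0.44·0.279865 = -0.756967
w(1.32) ≈ -0.7570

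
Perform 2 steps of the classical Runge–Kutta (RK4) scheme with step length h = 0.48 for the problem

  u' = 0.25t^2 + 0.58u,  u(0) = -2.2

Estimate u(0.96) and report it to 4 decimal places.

RK4: k1 = f(t_n, u_n); k2 = f(t_n + h/2, u_n + (h/2)·k1); k3 = f(t_n + h/2, u_n + (h/2)·k2); k4 = f(t_n + h, u_n + h·k3); u_{n+1} = u_n + (h/6)·(k1 + 2k2 + 2k3 + k4).
t=0.000000, u=-2.200000:
  k1 = f(0.000000, -2.200000) = -1.276000
  k2 = f(0.240000, -2.506240) = -1.439219
  k3 = f(0.240000, -2.545413) = -1.461939
  k4 = f(0.480000, -2.901731) = -1.625404
  u ← -2.200000 + (0.48/6)·(k1 + 2k2 + 2k3 + k4) = -2.896298
t=0.480000, u=-2.896298:
  k1 = f(0.480000, -2.896298) = -1.622253
  k2 = f(0.720000, -3.285638) = -1.776070
  k3 = f(0.720000, -3.322555) = -1.797482
  k4 = f(0.960000, -3.759089) = -1.949872
  u ← -2.896298 + (0.48/6)·(k1 + 2k2 + 2k3 + k4) = -3.753836
u(0.96) ≈ -3.7538

-3.7538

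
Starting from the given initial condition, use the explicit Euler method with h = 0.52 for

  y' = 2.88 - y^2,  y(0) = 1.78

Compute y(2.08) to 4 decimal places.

Euler: y_{n+1} = y_n + h·f(x_n, y_n).
x=0.000000, y=1.780000: f=-0.288400 → y ← 1.780000 + 0.52·(-0.288400) = 1.630032
x=0.520000, y=1.630032: f=0.222996 → y ← 1.630032 + 0.52·0.222996 = 1.745990
x=1.040000, y=1.745990: f=-0.168480 → y ← 1.745990 + 0.52·(-0.168480) = 1.658380
x=1.560000, y=1.658380: f=0.129776 → y ← 1.658380 + 0.52·0.129776 = 1.725863
y(2.08) ≈ 1.7259

1.7259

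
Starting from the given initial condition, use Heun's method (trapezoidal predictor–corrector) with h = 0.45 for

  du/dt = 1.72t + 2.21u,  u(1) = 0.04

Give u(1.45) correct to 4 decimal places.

1.4326

Heun: k1 = f(t_n, u_n); k2 = f(t_n + h, u_n + h·k1); u_{n+1} = u_n + (h/2)·(k1 + k2).
t=1.000000, u=0.040000:
  k1 = f(1.000000, 0.040000) = 1.808400
  k2 = f(1.450000, 0.853780) = 4.380854
  u ← 0.040000 + (0.45/2)·(1.808400 + 4.380854) = 1.432582
u(1.45) ≈ 1.4326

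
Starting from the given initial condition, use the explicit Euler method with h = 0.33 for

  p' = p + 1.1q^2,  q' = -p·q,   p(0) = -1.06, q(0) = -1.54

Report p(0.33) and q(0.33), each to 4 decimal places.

-0.5489, -2.0787

Euler on (p,q): p_{n+1} = p_n + h·p', q_{n+1} = q_n + h·q'.
0.000000: (-1.060000, -1.540000); f=(1.548760, -1.632400) → (-0.548909, -2.078692)
(p(0.33), q(0.33)) ≈ (-0.5489, -2.0787)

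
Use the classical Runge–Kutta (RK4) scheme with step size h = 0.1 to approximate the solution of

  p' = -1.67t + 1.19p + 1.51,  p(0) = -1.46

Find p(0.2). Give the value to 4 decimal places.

-1.5476

RK4: k1 = f(t_n, p_n); k2 = f(t_n + h/2, p_n + (h/2)·k1); k3 = f(t_n + h/2, p_n + (h/2)·k2); k4 = f(t_n + h, p_n + h·k3); p_{n+1} = p_n + (h/6)·(k1 + 2k2 + 2k3 + k4).
t=0.000000, p=-1.460000:
  k1 = f(0.000000, -1.460000) = -0.227400
  k2 = f(0.050000, -1.471370) = -0.324430
  k3 = f(0.050000, -1.476222) = -0.330204
  k4 = f(0.100000, -1.493020) = -0.433694
  p ← -1.460000 + (0.1/6)·(k1 + 2k2 + 2k3 + k4) = -1.492839
t=0.100000, p=-1.492839:
  k1 = f(0.100000, -1.492839) = -0.433479
  k2 = f(0.150000, -1.514513) = -0.542771
  k3 = f(0.150000, -1.519978) = -0.549274
  k4 = f(0.200000, -1.547767) = -0.665842
  p ← -1.492839 + (0.1/6)·(k1 + 2k2 + 2k3 + k4) = -1.547563
p(0.2) ≈ -1.5476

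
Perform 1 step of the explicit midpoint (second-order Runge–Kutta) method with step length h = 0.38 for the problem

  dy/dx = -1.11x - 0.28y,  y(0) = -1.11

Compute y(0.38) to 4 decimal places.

Midpoint: k1 = f(x_n, y_n); k2 = f(x_n + h/2, y_n + (h/2)·k1); y_{n+1} = y_n + h·k2.
x=0.000000, y=-1.110000:
  k1 = f(0.000000, -1.110000) = 0.310800
  k2 = f(0.190000, -1.050948) = 0.083365
  y ← -1.110000 + 0.38·0.083365 = -1.078321
y(0.38) ≈ -1.0783

-1.0783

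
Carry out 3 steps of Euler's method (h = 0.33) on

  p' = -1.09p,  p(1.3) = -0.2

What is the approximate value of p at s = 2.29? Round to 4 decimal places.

-0.0525

Euler: p_{n+1} = p_n + h·f(s_n, p_n).
s=1.300000, p=-0.200000: f=0.218000 → p ← -0.200000 + 0.33·0.218000 = -0.128060
s=1.630000, p=-0.128060: f=0.139585 → p ← -0.128060 + 0.33·0.139585 = -0.081997
s=1.960000, p=-0.081997: f=0.089377 → p ← -0.081997 + 0.33·0.089377 = -0.052503
p(2.29) ≈ -0.0525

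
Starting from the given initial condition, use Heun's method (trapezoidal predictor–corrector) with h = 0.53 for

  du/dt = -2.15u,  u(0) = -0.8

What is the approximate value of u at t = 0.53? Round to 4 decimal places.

Heun: k1 = f(t_n, u_n); k2 = f(t_n + h, u_n + h·k1); u_{n+1} = u_n + (h/2)·(k1 + k2).
t=0.000000, u=-0.800000:
  k1 = f(0.000000, -0.800000) = 1.720000
  k2 = f(0.530000, 0.111600) = -0.239940
  u ← -0.800000 + (0.53/2)·(1.720000 + (-0.239940)) = -0.407784
u(0.53) ≈ -0.4078

-0.4078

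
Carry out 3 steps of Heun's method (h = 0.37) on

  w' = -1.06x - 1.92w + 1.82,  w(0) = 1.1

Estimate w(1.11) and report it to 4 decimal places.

0.6011

Heun: k1 = f(x_n, w_n); k2 = f(x_n + h, w_n + h·k1); w_{n+1} = w_n + (h/2)·(k1 + k2).
x=0.000000, w=1.100000:
  k1 = f(0.000000, 1.100000) = -0.292000
  k2 = f(0.370000, 0.991960) = -0.476763
  w ← 1.100000 + (0.37/2)·(-0.292000 + (-0.476763)) = 0.957779
x=0.370000, w=0.957779:
  k1 = f(0.370000, 0.957779) = -0.411135
  k2 = f(0.740000, 0.805659) = -0.511265
  w ← 0.957779 + (0.37/2)·(-0.411135 + (-0.511265)) = 0.787135
x=0.740000, w=0.787135:
  k1 = f(0.740000, 0.787135) = -0.475699
  k2 = f(1.110000, 0.611126) = -0.529962
  w ← 0.787135 + (0.37/2)·(-0.475699 + (-0.529962)) = 0.601087
w(1.11) ≈ 0.6011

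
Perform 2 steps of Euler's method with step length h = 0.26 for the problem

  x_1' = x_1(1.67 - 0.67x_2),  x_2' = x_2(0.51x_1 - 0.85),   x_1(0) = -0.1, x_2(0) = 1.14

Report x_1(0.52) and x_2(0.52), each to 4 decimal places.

Euler on (x_1,x_2): x_1_{n+1} = x_1_n + h·x_1', x_2_{n+1} = x_2_n + h·x_2'.
0.000000: (-0.100000, 1.140000); f=(-0.090620, -1.027140) → (-0.123561, 0.872944)
0.260000: (-0.123561, 0.872944); f=(-0.134080, -0.797012) → (-0.158422, 0.665721)
(x_1(0.52), x_2(0.52)) ≈ (-0.1584, 0.6657)

-0.1584, 0.6657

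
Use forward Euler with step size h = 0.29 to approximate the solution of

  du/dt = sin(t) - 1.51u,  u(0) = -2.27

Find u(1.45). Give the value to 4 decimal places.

Euler: u_{n+1} = u_n + h·f(t_n, u_n).
t=0.000000, u=-2.270000: f=3.427700 → u ← -2.270000 + 0.29·3.427700 = -1.275967
t=0.290000, u=-1.275967: f=2.212662 → u ← -1.275967 + 0.29·2.212662 = -0.634295
t=0.580000, u=-0.634295: f=1.505809 → u ← -0.634295 + 0.29·1.505809 = -0.197610
t=0.870000, u=-0.197610: f=1.062720 → u ← -0.197610 + 0.29·1.062720 = 0.110579
t=1.160000, u=0.110579: f=0.749829 → u ← 0.110579 + 0.29·0.749829 = 0.328029
u(1.45) ≈ 0.3280

0.3280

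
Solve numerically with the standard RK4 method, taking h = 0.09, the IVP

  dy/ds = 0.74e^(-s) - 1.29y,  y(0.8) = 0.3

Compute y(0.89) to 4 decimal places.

RK4: k1 = f(s_n, y_n); k2 = f(s_n + h/2, y_n + (h/2)·k1); k3 = f(s_n + h/2, y_n + (h/2)·k2); k4 = f(s_n + h, y_n + h·k3); y_{n+1} = y_n + (h/6)·(k1 + 2k2 + 2k3 + k4).
s=0.800000, y=0.300000:
  k1 = f(0.800000, 0.300000) = -0.054497
  k2 = f(0.845000, 0.297548) = -0.065964
  k3 = f(0.845000, 0.297032) = -0.065298
  k4 = f(0.890000, 0.294123) = -0.075534
  y ← 0.300000 + (0.09/6)·(k1 + 2k2 + 2k3 + k4) = 0.294112
y(0.89) ≈ 0.2941

0.2941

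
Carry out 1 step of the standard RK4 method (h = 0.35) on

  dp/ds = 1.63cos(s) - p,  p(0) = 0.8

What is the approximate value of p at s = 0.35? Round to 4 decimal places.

RK4: k1 = f(s_n, p_n); k2 = f(s_n + h/2, p_n + (h/2)·k1); k3 = f(s_n + h/2, p_n + (h/2)·k2); k4 = f(s_n + h, p_n + h·k3); p_{n+1} = p_n + (h/6)·(k1 + 2k2 + 2k3 + k4).
s=0.000000, p=0.800000:
  k1 = f(0.000000, 0.800000) = 0.830000
  k2 = f(0.175000, 0.945250) = 0.659854
  k3 = f(0.175000, 0.915474) = 0.689630
  k4 = f(0.350000, 1.041370) = 0.489807
  p ← 0.800000 + (0.35/6)·(k1 + 2k2 + 2k3 + k4) = 1.034429
p(0.35) ≈ 1.0344

1.0344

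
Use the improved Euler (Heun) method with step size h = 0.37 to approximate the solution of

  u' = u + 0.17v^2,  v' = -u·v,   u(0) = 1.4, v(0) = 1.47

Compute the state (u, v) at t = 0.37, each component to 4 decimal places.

Heun on (u,v): k1 = f(t_n, state_n); k2 = f(t_n + h, state_n + h·k1); state_{n+1} = state_n + (h/2)·(k1 + k2).
0.000000: (1.400000, 1.470000)
  k1 = (1.767353, -2.058000)
  predictor → (2.053921, 0.708540)
  k2 = (2.139266, -1.455285)
  → (2.122724, 0.820042)
(u(0.37), v(0.37)) ≈ (2.1227, 0.8200)

2.1227, 0.8200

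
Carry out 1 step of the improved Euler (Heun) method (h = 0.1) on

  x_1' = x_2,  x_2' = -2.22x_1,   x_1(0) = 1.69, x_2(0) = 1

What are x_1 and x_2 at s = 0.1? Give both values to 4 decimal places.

Heun on (x_1,x_2): k1 = f(s_n, state_n); k2 = f(s_n + h, state_n + h·k1); state_{n+1} = state_n + (h/2)·(k1 + k2).
0.000000: (1.690000, 1.000000)
  k1 = (1.000000, -3.751800)
  predictor → (1.790000, 0.624820)
  k2 = (0.624820, -3.973800)
  → (1.771241, 0.613720)
(x_1(0.1), x_2(0.1)) ≈ (1.7712, 0.6137)

1.7712, 0.6137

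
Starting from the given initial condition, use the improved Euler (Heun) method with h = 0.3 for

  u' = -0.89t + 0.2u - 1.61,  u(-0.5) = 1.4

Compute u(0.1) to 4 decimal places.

0.6711

Heun: k1 = f(t_n, u_n); k2 = f(t_n + h, u_n + h·k1); u_{n+1} = u_n + (h/2)·(k1 + k2).
t=-0.500000, u=1.400000:
  k1 = f(-0.500000, 1.400000) = -0.885000
  k2 = f(-0.200000, 1.134500) = -1.205100
  u ← 1.400000 + (0.3/2)·(-0.885000 + (-1.205100)) = 1.086485
t=-0.200000, u=1.086485:
  k1 = f(-0.200000, 1.086485) = -1.214703
  k2 = f(0.100000, 0.722074) = -1.554585
  u ← 1.086485 + (0.3/2)·(-1.214703 + (-1.554585)) = 0.671092
u(0.1) ≈ 0.6711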